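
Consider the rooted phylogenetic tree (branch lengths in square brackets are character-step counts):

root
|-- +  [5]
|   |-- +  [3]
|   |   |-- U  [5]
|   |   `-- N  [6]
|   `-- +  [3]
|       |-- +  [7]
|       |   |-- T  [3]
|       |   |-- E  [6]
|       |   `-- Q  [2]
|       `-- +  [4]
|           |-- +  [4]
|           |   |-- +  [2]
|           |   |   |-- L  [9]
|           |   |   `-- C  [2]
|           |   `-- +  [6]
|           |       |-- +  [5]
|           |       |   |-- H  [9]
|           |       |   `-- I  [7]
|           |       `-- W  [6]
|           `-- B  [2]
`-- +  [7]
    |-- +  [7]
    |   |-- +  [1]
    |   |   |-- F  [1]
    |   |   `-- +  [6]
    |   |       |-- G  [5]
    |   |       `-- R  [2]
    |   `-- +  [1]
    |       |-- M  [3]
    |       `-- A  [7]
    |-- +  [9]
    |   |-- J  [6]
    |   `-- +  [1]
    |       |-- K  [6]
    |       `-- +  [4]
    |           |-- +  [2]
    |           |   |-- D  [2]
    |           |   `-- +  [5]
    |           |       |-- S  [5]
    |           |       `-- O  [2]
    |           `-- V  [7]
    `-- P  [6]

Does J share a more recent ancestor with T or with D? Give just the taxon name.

The MRCA of J and D subtends (J,(K,((D,(S,O)),V))) (6 taxa).
The MRCA of J and T is the root, subtending the entire tree (23 taxa).
The first is nested inside the second, so J shares a more recent common ancestor with D.

D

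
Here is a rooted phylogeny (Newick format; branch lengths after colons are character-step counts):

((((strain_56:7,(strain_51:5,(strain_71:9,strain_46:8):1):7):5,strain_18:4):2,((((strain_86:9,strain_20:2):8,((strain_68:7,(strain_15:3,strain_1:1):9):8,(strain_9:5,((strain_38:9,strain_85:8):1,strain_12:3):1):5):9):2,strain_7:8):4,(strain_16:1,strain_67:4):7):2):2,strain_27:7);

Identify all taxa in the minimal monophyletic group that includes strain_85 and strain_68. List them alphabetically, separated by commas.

Tracing strain_85: it sits inside (strain_38,strain_85).
Tracing strain_68: it sits inside (strain_68,(strain_15,strain_1)).
The smallest clade enclosing both is ((strain_68,(strain_15,strain_1)),(strain_9,((strain_38,strain_85),strain_12))); the answer is its 7 terminal taxa in alphabetical order.

strain_1, strain_12, strain_15, strain_38, strain_68, strain_85, strain_9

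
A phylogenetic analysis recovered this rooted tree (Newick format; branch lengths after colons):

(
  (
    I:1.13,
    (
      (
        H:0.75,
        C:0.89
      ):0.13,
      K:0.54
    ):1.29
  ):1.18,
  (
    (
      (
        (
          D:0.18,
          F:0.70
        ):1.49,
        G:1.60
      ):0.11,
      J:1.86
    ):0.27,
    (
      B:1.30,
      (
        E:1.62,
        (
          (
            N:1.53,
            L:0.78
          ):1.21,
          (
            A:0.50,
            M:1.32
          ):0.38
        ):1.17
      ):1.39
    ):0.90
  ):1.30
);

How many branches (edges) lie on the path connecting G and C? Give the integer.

The MRCA of G and C is the root of the tree.
From G up to that node: 4 branches. From C up to the same node: 4 branches. Total: 4 + 4 = 8.

8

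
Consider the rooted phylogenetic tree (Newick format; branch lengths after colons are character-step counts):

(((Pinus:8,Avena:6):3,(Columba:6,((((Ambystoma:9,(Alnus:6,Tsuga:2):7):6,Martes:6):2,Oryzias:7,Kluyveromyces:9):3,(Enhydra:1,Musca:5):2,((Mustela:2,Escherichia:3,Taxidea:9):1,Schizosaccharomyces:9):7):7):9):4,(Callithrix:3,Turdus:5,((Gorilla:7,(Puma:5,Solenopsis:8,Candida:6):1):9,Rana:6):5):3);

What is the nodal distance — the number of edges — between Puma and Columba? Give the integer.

8

The MRCA of Puma and Columba is the root of the tree.
From Puma up to that node: 5 branches. From Columba up to the same node: 3 branches. Total: 5 + 3 = 8.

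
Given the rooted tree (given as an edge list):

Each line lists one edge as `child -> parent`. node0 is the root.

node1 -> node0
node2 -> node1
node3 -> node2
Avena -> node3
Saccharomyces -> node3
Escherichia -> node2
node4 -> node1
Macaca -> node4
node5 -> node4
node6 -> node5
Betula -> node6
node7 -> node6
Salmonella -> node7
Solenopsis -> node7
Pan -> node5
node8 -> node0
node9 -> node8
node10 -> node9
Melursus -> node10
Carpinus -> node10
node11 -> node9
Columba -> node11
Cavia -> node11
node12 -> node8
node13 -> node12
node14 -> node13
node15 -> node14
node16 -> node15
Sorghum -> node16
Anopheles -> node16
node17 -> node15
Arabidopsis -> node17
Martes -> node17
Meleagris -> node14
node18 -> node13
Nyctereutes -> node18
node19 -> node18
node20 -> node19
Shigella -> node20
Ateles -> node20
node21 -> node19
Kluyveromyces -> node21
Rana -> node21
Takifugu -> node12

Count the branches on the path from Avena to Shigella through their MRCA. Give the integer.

11

The MRCA of Avena and Shigella is the root of the tree.
From Avena up to that node: 4 branches. From Shigella up to the same node: 7 branches. Total: 4 + 7 = 11.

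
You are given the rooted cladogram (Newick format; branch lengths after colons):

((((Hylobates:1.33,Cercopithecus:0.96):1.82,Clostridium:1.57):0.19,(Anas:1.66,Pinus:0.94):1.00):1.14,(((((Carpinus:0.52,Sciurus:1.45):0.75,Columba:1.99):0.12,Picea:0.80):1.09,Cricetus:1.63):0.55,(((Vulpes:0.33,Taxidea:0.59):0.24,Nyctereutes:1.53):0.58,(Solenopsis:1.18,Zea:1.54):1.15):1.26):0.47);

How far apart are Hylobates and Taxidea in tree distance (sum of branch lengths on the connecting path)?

The path runs Hylobates → … → MRCA → … → Taxidea; the MRCA is the root of the tree.
Branch lengths along that path: 1.33 + 1.82 + 0.19 + 1.14 + 0.47 + 1.26 + 0.58 + 0.24 + 0.59 = 7.62.

7.62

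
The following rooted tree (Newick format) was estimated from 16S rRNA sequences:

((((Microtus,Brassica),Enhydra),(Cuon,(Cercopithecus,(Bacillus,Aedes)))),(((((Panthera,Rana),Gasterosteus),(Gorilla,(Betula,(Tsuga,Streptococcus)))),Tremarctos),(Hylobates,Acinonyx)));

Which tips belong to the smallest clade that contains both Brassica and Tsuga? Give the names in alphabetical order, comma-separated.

Acinonyx, Aedes, Bacillus, Betula, Brassica, Cercopithecus, Cuon, Enhydra, Gasterosteus, Gorilla, Hylobates, Microtus, Panthera, Rana, Streptococcus, Tremarctos, Tsuga

Tracing Brassica: it sits inside (Microtus,Brassica).
Tracing Tsuga: it sits inside (Tsuga,Streptococcus).
The smallest clade enclosing both is the whole tree (their MRCA is the root), so the answer is all 17 tips in alphabetical order.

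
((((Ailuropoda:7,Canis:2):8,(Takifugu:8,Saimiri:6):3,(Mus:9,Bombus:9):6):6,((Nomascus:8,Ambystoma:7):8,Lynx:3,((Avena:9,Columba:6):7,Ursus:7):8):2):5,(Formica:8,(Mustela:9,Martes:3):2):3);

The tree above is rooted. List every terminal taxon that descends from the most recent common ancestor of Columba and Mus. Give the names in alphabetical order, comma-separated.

Ailuropoda, Ambystoma, Avena, Bombus, Canis, Columba, Lynx, Mus, Nomascus, Saimiri, Takifugu, Ursus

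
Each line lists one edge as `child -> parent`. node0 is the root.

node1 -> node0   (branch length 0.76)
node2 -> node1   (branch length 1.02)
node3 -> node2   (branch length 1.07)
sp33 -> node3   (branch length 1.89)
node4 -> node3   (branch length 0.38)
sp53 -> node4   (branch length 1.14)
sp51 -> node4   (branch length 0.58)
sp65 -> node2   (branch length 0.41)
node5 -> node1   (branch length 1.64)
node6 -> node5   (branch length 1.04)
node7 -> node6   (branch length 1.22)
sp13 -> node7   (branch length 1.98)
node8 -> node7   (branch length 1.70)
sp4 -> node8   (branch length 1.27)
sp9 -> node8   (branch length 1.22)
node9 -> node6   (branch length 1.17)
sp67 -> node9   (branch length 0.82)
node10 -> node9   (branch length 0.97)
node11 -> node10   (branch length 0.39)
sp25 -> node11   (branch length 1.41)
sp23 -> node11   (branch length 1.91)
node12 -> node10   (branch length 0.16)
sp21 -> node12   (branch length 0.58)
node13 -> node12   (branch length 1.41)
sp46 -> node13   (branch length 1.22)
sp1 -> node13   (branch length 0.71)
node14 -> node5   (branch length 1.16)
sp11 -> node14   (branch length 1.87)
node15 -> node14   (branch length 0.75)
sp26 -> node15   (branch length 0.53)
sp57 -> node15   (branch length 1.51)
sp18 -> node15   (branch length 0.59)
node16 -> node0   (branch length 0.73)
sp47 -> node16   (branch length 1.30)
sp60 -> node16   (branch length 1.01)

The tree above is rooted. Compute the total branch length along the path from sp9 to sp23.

8.58

The path runs sp9 → … → MRCA → … → sp23; the MRCA is the node subtending ((sp13,(sp4,sp9)),(sp67,((sp25,sp23),(sp21,(sp46,sp1))))).
Branch lengths along that path: 1.22 + 1.70 + 1.22 + 1.17 + 0.97 + 0.39 + 1.91 = 8.58.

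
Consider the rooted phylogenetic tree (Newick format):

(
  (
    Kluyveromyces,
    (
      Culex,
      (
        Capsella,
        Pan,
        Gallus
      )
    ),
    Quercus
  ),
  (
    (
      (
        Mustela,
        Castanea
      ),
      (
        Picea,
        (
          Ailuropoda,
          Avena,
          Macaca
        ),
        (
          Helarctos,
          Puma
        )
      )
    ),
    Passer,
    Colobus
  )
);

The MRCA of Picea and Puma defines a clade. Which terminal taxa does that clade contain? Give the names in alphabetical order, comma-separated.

Ailuropoda, Avena, Helarctos, Macaca, Picea, Puma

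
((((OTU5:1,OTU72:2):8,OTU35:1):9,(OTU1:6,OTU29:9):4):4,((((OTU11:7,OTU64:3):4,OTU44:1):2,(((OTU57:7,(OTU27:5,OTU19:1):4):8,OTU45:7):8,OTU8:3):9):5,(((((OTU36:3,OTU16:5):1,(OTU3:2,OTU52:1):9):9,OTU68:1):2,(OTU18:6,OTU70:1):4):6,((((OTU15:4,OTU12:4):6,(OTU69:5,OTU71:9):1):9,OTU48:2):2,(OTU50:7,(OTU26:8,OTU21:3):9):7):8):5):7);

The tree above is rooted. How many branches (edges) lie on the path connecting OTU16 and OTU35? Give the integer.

10

The MRCA of OTU16 and OTU35 is the root of the tree.
From OTU16 up to that node: 7 branches. From OTU35 up to the same node: 3 branches. Total: 7 + 3 = 10.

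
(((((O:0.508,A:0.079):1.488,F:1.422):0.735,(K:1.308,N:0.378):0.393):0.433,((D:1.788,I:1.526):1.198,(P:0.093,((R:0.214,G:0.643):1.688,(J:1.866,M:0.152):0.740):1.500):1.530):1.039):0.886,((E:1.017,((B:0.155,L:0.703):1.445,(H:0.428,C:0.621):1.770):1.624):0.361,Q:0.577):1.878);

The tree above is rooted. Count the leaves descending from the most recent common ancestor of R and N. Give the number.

The MRCA of R and N is the node subtending ((((O,A),F),(K,N)),((D,I),(P,((R,G),(J,M))))).
That clade contains 12 terminal taxa: A, D, F, G, I, J, K, M, N, O, P, R.

12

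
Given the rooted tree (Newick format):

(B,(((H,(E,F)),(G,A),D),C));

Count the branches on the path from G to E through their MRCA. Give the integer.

The MRCA of G and E is the node subtending ((H,(E,F)),(G,A),D).
From G up to that node: 2 branches. From E up to the same node: 3 branches. Total: 2 + 3 = 5.

5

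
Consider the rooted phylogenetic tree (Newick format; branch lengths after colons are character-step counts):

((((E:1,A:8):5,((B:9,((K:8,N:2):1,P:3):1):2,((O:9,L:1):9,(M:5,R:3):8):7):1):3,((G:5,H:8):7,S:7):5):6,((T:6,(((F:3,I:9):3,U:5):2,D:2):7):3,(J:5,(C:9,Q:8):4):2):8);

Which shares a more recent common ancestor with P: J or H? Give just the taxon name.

The MRCA of P and H subtends (((E,A),((B,((K,N),P)),((O,L),(M,R)))),((G,H),S)) (13 taxa).
The MRCA of P and J is the root, subtending the entire tree (21 taxa).
The first is nested inside the second, so P shares a more recent common ancestor with H.

H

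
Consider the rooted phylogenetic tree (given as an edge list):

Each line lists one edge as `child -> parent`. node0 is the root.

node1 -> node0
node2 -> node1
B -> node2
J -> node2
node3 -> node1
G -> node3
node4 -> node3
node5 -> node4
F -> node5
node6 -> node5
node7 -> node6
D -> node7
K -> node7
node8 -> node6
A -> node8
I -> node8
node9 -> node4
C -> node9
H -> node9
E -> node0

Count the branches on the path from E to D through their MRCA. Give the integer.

8

The MRCA of E and D is the root of the tree.
From E up to that node: 1 branch. From D up to the same node: 7 branches. Total: 1 + 7 = 8.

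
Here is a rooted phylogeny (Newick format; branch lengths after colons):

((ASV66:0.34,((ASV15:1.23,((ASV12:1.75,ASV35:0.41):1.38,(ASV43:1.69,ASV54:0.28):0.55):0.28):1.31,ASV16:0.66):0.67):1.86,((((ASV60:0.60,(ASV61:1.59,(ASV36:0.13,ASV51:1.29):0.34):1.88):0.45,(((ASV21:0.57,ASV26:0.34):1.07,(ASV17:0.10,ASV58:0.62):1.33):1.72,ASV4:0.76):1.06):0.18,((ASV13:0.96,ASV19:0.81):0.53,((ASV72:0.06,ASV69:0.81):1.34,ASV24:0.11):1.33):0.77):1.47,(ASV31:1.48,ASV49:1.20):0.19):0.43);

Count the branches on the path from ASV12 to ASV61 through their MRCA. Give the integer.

12

The MRCA of ASV12 and ASV61 is the root of the tree.
From ASV12 up to that node: 6 branches. From ASV61 up to the same node: 6 branches. Total: 6 + 6 = 12.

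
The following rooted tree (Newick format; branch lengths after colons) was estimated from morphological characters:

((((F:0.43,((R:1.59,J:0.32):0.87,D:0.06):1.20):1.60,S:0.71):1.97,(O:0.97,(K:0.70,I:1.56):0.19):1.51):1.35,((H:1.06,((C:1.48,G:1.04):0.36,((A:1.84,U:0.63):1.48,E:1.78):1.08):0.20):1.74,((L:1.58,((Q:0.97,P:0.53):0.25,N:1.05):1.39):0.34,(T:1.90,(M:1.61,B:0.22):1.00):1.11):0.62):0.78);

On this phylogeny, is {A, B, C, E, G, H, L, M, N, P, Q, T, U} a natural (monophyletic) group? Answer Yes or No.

The most recent common ancestor of these taxa subtends ((H,((C,G),((A,U),E))),((L,((Q,P),N)),(T,(M,B)))).
That clade has exactly 13 tips — every listed taxon and nothing else — so the group is monophyletic.

Yes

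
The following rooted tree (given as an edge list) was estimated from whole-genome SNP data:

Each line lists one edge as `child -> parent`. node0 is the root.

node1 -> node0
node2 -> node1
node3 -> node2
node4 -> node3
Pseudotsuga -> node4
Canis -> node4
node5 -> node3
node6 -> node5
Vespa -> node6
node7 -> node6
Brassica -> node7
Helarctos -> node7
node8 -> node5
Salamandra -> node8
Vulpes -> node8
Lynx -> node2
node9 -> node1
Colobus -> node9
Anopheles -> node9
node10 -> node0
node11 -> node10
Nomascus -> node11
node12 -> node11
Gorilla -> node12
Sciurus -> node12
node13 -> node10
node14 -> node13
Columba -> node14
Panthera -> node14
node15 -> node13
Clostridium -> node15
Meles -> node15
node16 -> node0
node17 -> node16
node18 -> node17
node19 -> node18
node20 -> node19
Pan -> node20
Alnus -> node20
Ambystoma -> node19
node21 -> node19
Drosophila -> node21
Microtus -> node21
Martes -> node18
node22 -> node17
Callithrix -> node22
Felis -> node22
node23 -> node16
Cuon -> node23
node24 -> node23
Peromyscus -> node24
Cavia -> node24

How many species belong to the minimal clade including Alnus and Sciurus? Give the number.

The MRCA of Alnus and Sciurus is the root, so the clade is the entire tree.
That clade contains 28 terminal taxa: Alnus, Ambystoma, Anopheles, Brassica, Callithrix, Canis, Cavia, Clostridium, Colobus, Columba, Cuon, Drosophila, Felis, Gorilla, Helarctos, Lynx, Martes, Meles, Microtus, Nomascus, Pan, Panthera, Peromyscus, Pseudotsuga, Salamandra, Sciurus, Vespa, Vulpes.

28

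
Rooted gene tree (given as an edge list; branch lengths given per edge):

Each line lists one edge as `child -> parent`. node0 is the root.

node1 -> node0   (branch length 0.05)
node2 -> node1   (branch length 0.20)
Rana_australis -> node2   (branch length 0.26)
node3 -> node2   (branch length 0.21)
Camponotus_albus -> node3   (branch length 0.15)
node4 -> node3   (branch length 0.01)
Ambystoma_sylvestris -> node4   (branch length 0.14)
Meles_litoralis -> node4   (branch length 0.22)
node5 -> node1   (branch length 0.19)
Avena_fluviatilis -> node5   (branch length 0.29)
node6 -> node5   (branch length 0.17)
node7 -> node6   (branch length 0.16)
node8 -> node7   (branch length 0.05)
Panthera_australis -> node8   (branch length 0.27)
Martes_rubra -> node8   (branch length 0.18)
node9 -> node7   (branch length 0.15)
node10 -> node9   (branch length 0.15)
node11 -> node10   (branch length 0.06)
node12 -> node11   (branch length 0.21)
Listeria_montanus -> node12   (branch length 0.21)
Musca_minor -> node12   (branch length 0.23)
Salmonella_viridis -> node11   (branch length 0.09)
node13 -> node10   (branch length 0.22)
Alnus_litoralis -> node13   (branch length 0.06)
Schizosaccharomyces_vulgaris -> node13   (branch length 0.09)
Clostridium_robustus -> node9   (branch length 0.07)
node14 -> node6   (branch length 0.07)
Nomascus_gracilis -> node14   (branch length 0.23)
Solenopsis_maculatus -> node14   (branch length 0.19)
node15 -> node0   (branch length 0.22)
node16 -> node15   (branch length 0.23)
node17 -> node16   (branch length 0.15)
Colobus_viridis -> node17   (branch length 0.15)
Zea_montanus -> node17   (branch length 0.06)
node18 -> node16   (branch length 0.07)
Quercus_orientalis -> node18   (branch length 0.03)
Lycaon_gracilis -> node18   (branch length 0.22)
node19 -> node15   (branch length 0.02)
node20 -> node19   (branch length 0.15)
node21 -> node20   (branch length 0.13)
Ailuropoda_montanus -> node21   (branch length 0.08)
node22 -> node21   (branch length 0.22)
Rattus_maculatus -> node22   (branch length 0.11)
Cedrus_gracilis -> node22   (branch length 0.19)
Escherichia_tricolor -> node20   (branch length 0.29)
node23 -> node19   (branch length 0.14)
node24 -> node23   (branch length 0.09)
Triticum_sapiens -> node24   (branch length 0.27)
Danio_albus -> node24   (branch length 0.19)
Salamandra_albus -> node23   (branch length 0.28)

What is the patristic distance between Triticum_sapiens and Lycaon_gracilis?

1.04

The path runs Triticum_sapiens → … → MRCA → … → Lycaon_gracilis; the MRCA is the node subtending (((Colobus_viridis,Zea_montanus),(Quercus_orientalis,Lycaon_gracilis)),(((Ailuropoda_montanus,(Rattus_maculatus,Cedrus_gracilis)),Escherichia_tricolor),((Triticum_sapiens,Danio_albus),Salamandra_albus))).
Branch lengths along that path: 0.27 + 0.09 + 0.14 + 0.02 + 0.23 + 0.07 + 0.22 = 1.04.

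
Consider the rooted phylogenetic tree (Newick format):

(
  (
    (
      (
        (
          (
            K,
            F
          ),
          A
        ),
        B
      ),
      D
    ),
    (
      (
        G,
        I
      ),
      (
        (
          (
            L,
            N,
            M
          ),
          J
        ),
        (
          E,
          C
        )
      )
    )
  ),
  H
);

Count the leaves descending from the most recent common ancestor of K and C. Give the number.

13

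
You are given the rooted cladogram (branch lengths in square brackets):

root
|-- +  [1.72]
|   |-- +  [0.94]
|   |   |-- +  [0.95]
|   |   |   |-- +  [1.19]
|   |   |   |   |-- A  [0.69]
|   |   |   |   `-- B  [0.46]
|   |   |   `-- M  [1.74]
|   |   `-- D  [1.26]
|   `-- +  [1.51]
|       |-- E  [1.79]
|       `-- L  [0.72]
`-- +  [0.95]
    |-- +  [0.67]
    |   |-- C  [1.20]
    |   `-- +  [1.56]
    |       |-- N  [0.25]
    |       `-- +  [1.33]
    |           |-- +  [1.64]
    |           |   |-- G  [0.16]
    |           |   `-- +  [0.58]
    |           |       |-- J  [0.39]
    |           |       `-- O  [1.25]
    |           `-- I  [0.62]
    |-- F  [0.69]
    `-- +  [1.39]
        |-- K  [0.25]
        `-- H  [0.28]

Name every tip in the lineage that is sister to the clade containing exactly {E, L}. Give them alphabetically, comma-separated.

A, B, D, M

The clade containing exactly {E, L} attaches to the tree at the node subtending ((((A,B),M),D),(E,L)).
The other lineage descending from that same node — the sister group — is (((A,B),M),D); its 4 tips in alphabetical order are the answer.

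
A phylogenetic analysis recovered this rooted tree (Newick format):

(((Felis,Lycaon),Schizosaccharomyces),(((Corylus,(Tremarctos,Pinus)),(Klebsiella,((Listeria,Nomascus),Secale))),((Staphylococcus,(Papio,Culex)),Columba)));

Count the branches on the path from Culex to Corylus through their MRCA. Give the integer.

The MRCA of Culex and Corylus is the node subtending (((Corylus,(Tremarctos,Pinus)),(Klebsiella,((Listeria,Nomascus),Secale))),((Staphylococcus,(Papio,Culex)),Columba)).
From Culex up to that node: 4 branches. From Corylus up to the same node: 3 branches. Total: 4 + 3 = 7.

7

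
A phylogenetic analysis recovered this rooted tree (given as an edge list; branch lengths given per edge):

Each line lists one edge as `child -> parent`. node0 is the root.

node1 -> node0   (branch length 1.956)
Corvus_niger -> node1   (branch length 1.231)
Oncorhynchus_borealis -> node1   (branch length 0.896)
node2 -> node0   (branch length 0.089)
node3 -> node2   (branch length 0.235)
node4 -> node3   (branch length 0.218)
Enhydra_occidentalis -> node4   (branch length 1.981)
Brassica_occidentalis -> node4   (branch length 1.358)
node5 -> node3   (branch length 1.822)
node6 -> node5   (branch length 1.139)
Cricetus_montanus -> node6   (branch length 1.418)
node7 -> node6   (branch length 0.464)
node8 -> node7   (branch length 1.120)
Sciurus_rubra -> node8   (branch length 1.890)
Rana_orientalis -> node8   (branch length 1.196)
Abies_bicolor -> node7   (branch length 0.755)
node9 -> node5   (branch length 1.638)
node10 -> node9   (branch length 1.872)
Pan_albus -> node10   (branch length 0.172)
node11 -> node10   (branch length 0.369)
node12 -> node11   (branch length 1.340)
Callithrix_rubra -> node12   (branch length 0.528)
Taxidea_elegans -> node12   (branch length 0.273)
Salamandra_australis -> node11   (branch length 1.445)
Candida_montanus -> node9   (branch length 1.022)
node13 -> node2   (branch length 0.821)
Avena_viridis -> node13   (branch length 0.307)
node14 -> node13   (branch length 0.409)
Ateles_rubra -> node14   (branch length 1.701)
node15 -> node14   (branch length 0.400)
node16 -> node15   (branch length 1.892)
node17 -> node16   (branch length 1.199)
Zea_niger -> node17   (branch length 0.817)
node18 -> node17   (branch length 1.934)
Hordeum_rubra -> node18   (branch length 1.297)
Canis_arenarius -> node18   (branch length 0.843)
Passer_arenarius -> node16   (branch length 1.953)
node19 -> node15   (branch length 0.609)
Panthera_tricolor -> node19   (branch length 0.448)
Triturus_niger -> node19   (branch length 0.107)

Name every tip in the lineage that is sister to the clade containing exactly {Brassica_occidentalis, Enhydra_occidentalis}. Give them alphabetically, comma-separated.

Abies_bicolor, Callithrix_rubra, Candida_montanus, Cricetus_montanus, Pan_albus, Rana_orientalis, Salamandra_australis, Sciurus_rubra, Taxidea_elegans

The clade containing exactly {Brassica_occidentalis, Enhydra_occidentalis} attaches to the tree at the node subtending ((Enhydra_occidentalis,Brassica_occidentalis),((Cricetus_montanus,((Sciurus_rubra,Rana_orientalis),Abies_bicolor)),((Pan_albus,((Callithrix_rubra,Taxidea_elegans),Salamandra_australis)),Candida_montanus))).
The other lineage descending from that same node — the sister group — is ((Cricetus_montanus,((Sciurus_rubra,Rana_orientalis),Abies_bicolor)),((Pan_albus,((Callithrix_rubra,Taxidea_elegans),Salamandra_australis)),Candida_montanus)); its 9 tips in alphabetical order are the answer.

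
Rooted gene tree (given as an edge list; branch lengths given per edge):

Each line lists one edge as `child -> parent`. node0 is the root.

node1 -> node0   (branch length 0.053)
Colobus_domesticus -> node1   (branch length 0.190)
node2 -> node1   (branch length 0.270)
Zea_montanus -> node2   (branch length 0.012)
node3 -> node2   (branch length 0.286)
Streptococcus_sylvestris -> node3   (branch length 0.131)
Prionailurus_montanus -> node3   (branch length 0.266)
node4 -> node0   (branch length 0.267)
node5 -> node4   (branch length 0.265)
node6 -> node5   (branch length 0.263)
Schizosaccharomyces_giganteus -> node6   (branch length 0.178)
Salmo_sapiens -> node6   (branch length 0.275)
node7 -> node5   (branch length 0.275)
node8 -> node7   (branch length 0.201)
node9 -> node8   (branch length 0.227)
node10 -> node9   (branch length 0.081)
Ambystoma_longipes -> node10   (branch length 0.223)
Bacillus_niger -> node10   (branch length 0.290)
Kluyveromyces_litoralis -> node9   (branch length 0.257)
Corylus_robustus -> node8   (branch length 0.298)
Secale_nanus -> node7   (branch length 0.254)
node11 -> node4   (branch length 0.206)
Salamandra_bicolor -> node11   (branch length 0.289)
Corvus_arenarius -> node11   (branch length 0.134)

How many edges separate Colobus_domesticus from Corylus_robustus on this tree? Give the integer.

7

The MRCA of Colobus_domesticus and Corylus_robustus is the root of the tree.
From Colobus_domesticus up to that node: 2 branches. From Corylus_robustus up to the same node: 5 branches. Total: 2 + 5 = 7.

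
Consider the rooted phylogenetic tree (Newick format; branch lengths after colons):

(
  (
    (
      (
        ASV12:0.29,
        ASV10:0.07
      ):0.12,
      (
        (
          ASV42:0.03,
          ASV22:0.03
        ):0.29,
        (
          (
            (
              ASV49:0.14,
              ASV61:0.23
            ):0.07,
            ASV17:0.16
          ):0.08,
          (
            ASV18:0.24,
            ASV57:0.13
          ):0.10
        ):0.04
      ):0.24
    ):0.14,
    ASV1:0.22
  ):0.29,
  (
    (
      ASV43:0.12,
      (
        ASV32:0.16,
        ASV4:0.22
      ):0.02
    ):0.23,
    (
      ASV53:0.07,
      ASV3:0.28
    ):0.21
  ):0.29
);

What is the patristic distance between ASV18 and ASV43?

The path runs ASV18 → … → MRCA → … → ASV43; the MRCA is the root of the tree.
Branch lengths along that path: 0.24 + 0.10 + 0.04 + 0.24 + 0.14 + 0.29 + 0.29 + 0.23 + 0.12 = 1.69.

1.69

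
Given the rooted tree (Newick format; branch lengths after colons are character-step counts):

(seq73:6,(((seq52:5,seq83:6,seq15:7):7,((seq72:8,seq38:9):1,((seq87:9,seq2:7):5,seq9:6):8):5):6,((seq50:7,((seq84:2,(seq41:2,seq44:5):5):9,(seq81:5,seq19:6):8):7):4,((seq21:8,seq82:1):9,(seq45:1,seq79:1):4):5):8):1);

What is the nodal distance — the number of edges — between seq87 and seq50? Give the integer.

8

The MRCA of seq87 and seq50 is the node subtending (((seq52,seq83,seq15),((seq72,seq38),((seq87,seq2),seq9))),((seq50,((seq84,(seq41,seq44)),(seq81,seq19))),((seq21,seq82),(seq45,seq79)))).
From seq87 up to that node: 5 branches. From seq50 up to the same node: 3 branches. Total: 5 + 3 = 8.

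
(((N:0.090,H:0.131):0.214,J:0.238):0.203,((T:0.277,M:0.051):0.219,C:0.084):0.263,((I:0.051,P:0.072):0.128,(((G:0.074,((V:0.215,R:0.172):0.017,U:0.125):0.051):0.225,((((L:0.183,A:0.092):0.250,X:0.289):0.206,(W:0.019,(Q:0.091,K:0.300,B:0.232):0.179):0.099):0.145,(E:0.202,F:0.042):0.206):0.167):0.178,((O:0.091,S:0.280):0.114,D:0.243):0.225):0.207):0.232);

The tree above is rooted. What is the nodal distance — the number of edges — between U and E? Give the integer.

The MRCA of U and E is the node subtending ((G,((V,R),U)),((((L,A),X),(W,(Q,K,B))),(E,F))).
From U up to that node: 3 branches. From E up to the same node: 3 branches. Total: 3 + 3 = 6.

6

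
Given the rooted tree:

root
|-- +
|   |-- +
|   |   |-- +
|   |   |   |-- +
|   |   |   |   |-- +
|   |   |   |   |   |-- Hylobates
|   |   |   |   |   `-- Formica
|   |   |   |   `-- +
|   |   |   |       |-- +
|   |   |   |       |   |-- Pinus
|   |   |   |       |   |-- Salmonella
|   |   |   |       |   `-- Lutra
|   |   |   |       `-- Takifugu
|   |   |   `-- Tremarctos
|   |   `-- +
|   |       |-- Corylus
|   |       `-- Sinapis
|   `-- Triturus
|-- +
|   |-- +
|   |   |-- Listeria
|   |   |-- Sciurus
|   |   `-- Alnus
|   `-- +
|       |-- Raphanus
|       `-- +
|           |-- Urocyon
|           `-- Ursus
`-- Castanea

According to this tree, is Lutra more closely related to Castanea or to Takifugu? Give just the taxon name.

Takifugu

The MRCA of Lutra and Takifugu subtends ((Pinus,Salmonella,Lutra),Takifugu) (4 taxa).
The MRCA of Lutra and Castanea is the root, subtending the entire tree (17 taxa).
The first is nested inside the second, so Lutra shares a more recent common ancestor with Takifugu.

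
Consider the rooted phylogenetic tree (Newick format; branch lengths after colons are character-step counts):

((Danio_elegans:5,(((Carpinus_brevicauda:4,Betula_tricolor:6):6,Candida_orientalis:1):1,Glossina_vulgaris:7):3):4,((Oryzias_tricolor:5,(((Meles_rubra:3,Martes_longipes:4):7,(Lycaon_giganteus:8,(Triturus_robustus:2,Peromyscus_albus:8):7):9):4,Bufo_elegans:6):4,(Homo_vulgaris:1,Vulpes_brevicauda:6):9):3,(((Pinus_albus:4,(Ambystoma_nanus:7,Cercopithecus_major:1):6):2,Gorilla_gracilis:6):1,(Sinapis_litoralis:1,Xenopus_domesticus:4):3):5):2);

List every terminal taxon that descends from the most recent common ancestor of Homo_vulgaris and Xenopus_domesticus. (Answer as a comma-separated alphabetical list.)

Tracing Homo_vulgaris: it sits inside (Homo_vulgaris,Vulpes_brevicauda).
Tracing Xenopus_domesticus: it sits inside (Sinapis_litoralis,Xenopus_domesticus).
The smallest clade enclosing both is ((Oryzias_tricolor,(((Meles_rubra,Martes_longipes),(Lycaon_giganteus,(Triturus_robustus,Peromyscus_albus))),Bufo_elegans),(Homo_vulgaris,Vulpes_brevicauda)),(((Pinus_albus,(Ambystoma_nanus,Cercopithecus_major)),Gorilla_gracilis),(Sinapis_litoralis,Xenopus_domesticus))); the answer is its 15 terminal taxa in alphabetical order.

Ambystoma_nanus, Bufo_elegans, Cercopithecus_major, Gorilla_gracilis, Homo_vulgaris, Lycaon_giganteus, Martes_longipes, Meles_rubra, Oryzias_tricolor, Peromyscus_albus, Pinus_albus, Sinapis_litoralis, Triturus_robustus, Vulpes_brevicauda, Xenopus_domesticus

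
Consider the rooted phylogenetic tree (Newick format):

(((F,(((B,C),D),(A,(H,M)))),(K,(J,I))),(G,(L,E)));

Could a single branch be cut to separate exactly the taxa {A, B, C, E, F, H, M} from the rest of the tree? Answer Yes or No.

The MRCA of the listed taxa is the root, so the smallest clade containing them is the whole tree.
That clade also contains D, G, I, J, K, L, which are not in the proposed group, so the group is not monophyletic.

No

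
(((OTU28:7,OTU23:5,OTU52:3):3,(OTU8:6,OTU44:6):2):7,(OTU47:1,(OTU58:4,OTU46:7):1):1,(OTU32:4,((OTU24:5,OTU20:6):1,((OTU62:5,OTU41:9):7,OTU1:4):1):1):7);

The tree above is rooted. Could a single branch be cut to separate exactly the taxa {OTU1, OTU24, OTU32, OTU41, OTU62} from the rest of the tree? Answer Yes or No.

The MRCA of the listed taxa subtends (OTU32,((OTU24,OTU20),((OTU62,OTU41),OTU1))).
That clade also contains OTU20, which is not in the proposed group, so the group is not monophyletic.

No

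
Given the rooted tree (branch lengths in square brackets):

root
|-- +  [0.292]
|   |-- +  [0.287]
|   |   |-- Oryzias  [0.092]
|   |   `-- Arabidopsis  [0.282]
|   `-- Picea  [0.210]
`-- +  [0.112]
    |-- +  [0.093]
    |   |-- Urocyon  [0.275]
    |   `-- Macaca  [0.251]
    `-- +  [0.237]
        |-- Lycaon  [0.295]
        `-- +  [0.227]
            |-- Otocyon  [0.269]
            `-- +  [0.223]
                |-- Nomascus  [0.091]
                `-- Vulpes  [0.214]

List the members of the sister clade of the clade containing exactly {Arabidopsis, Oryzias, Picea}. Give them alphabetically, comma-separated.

Lycaon, Macaca, Nomascus, Otocyon, Urocyon, Vulpes

The clade containing exactly {Arabidopsis, Oryzias, Picea} attaches directly to the root of the tree.
The other lineage descending from that same node — the sister group — is ((Urocyon,Macaca),(Lycaon,(Otocyon,(Nomascus,Vulpes)))); its 6 tips in alphabetical order are the answer.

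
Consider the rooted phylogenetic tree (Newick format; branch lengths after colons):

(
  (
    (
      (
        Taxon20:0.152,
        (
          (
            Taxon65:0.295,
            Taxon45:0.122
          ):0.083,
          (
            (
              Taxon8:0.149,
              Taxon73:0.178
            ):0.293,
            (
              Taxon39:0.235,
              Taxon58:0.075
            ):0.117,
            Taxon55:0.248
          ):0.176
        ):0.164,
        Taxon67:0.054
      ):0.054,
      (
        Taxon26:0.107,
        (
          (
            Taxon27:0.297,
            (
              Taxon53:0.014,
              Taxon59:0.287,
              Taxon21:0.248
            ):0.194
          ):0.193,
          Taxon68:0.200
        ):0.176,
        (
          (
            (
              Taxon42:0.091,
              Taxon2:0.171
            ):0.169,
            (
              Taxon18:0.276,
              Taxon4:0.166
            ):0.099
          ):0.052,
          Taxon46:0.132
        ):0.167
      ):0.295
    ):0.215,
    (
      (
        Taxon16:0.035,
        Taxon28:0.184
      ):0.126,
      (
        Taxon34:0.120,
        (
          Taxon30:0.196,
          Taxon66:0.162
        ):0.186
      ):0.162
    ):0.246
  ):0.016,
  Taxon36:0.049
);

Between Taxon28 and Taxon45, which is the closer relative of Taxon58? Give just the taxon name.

Taxon45

The MRCA of Taxon58 and Taxon45 subtends ((Taxon65,Taxon45),((Taxon8,Taxon73),(Taxon39,Taxon58),Taxon55)) (7 taxa).
The MRCA of Taxon58 and Taxon28 subtends (((Taxon20,((Taxon65,Taxon45),((Taxon8,Taxon73),(Taxon39,Taxon58),Taxon55)),Taxon67),(Taxon26,((Taxon27,(Taxon53,Taxon59,Taxon21)),Taxon68),(((Taxon42,Taxon2),(Taxon18,Taxon4)),Taxon46))),((Taxon16,Taxon28),(Taxon34,(Taxon30,Taxon66)))) (25 taxa).
The first is nested inside the second, so Taxon58 shares a more recent common ancestor with Taxon45.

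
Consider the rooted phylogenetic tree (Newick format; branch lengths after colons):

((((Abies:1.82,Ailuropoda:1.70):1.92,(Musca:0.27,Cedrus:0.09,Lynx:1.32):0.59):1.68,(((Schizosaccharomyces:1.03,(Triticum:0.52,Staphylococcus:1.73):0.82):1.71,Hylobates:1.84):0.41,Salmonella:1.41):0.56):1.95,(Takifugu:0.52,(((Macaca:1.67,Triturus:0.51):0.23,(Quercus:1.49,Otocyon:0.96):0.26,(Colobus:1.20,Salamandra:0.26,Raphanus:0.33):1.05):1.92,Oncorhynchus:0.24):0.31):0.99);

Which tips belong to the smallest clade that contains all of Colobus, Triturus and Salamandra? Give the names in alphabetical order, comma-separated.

Colobus, Macaca, Otocyon, Quercus, Raphanus, Salamandra, Triturus

Tracing Colobus: it sits inside (Colobus,Salamandra,Raphanus).
Tracing Triturus: it sits inside (Macaca,Triturus).
Tracing Salamandra: it sits inside (Colobus,Salamandra,Raphanus).
The smallest clade enclosing all 3 is ((Macaca,Triturus),(Quercus,Otocyon),(Colobus,Salamandra,Raphanus)); the answer is its 7 terminal taxa in alphabetical order.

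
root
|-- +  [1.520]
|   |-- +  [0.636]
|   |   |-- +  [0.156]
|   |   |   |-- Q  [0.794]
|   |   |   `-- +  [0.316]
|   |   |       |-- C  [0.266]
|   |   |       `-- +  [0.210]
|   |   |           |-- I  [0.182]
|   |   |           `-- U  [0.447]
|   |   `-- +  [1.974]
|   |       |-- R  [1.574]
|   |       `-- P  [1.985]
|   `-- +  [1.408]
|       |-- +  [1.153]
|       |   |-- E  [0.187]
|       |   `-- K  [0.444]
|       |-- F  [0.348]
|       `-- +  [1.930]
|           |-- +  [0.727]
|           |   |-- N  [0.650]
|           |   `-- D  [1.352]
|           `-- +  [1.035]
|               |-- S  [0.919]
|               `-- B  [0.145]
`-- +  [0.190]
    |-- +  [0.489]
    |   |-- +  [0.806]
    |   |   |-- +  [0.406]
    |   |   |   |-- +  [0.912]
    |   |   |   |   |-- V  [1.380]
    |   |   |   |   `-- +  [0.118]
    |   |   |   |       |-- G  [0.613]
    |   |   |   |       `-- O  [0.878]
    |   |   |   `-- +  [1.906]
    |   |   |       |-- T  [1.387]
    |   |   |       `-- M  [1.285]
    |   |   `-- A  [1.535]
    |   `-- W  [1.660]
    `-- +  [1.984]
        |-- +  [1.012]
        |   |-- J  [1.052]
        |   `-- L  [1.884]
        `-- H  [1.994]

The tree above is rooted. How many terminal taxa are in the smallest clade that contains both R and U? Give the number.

6

The MRCA of R and U is the node subtending ((Q,(C,(I,U))),(R,P)).
That clade contains 6 terminal taxa: C, I, P, Q, R, U.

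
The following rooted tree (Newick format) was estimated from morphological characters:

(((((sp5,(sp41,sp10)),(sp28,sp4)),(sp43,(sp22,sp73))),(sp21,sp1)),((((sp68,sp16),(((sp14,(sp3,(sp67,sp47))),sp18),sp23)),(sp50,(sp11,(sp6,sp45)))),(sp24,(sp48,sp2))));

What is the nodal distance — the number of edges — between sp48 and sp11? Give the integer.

7

The MRCA of sp48 and sp11 is the node subtending ((((sp68,sp16),(((sp14,(sp3,(sp67,sp47))),sp18),sp23)),(sp50,(sp11,(sp6,sp45)))),(sp24,(sp48,sp2))).
From sp48 up to that node: 3 branches. From sp11 up to the same node: 4 branches. Total: 3 + 4 = 7.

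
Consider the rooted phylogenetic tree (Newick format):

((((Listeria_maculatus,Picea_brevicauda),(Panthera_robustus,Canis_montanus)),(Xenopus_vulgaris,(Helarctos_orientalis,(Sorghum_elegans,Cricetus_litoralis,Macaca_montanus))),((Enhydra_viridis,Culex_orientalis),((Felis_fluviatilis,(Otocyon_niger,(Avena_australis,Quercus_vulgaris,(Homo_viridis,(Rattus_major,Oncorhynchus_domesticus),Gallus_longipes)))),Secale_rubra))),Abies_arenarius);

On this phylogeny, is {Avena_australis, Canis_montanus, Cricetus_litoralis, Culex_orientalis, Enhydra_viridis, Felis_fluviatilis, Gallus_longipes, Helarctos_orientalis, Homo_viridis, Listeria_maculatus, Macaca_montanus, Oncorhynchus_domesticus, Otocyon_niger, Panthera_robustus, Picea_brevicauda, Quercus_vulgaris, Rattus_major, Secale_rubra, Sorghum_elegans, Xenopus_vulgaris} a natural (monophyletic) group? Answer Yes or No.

The most recent common ancestor of these taxa subtends (((Listeria_maculatus,Picea_brevicauda),(Panthera_robustus,Canis_montanus)),(Xenopus_vulgaris,(Helarctos_orientalis,(Sorghum_elegans,Cricetus_litoralis,Macaca_montanus))),((Enhydra_viridis,Culex_orientalis),((Felis_fluviatilis,(Otocyon_niger,(Avena_australis,Quercus_vulgaris,(Homo_viridis,(Rattus_major,Oncorhynchus_domesticus),Gallus_longipes)))),Secale_rubra))).
That clade has exactly 20 tips — every listed taxon and nothing else — so the group is monophyletic.

Yes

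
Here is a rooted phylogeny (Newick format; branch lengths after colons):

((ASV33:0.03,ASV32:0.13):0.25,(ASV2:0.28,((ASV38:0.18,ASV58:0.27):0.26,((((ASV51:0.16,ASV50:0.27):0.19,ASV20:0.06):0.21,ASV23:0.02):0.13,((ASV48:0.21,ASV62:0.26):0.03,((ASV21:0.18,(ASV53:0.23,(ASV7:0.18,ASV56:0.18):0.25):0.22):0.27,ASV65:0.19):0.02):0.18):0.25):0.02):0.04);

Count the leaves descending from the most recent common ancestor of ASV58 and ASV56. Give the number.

13

The MRCA of ASV58 and ASV56 is the node subtending ((ASV38,ASV58),((((ASV51,ASV50),ASV20),ASV23),((ASV48,ASV62),((ASV21,(ASV53,(ASV7,ASV56))),ASV65)))).
That clade contains 13 terminal taxa: ASV20, ASV21, ASV23, ASV38, ASV48, ASV50, ASV51, ASV53, ASV56, ASV58, ASV62, ASV65, ASV7.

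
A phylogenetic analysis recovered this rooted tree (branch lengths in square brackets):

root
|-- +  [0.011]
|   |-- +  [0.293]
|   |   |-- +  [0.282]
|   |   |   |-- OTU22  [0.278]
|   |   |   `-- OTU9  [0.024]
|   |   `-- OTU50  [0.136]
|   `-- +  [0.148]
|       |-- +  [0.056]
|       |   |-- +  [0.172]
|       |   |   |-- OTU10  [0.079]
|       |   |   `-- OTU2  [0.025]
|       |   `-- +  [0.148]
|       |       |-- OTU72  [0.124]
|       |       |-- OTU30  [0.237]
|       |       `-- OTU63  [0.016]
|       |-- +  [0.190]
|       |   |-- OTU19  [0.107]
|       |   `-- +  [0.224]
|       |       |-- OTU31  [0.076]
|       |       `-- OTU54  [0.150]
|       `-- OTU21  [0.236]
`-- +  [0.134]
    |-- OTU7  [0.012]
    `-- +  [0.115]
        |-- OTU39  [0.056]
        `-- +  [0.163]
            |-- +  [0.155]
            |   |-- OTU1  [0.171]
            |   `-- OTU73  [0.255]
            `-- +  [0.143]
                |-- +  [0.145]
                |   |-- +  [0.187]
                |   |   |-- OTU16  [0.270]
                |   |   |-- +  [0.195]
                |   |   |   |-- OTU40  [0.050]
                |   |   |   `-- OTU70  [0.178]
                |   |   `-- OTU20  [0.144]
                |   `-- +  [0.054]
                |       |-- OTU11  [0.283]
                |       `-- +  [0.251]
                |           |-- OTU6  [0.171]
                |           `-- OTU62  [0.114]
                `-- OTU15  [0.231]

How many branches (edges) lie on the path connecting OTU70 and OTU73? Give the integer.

7

The MRCA of OTU70 and OTU73 is the node subtending ((OTU1,OTU73),(((OTU16,(OTU40,OTU70),OTU20),(OTU11,(OTU6,OTU62))),OTU15)).
From OTU70 up to that node: 5 branches. From OTU73 up to the same node: 2 branches. Total: 5 + 2 = 7.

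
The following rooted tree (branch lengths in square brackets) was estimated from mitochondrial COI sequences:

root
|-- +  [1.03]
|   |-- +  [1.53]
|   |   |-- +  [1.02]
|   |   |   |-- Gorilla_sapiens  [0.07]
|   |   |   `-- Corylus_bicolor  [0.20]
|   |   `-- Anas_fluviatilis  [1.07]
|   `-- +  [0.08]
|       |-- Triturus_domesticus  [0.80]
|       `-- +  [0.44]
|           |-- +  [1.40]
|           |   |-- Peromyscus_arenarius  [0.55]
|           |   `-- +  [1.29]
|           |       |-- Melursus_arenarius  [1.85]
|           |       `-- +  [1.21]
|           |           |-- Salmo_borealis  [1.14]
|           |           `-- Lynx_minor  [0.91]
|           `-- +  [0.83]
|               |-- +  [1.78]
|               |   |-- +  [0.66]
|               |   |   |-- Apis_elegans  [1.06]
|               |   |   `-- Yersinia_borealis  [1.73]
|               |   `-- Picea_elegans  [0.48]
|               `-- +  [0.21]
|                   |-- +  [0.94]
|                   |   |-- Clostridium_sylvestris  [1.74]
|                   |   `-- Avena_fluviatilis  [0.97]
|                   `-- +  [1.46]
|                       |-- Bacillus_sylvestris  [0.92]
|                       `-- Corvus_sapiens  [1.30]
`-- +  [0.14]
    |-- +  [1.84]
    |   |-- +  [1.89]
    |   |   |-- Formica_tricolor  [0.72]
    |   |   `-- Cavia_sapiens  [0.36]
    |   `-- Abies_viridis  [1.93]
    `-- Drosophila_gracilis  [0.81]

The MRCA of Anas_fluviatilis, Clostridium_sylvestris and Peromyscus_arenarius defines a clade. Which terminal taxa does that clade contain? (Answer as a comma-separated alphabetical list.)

Tracing Anas_fluviatilis: it sits inside ((Gorilla_sapiens,Corylus_bicolor),Anas_fluviatilis).
Tracing Clostridium_sylvestris: it sits inside (Clostridium_sylvestris,Avena_fluviatilis).
Tracing Peromyscus_arenarius: it sits inside (Peromyscus_arenarius,(Melursus_arenarius,(Salmo_borealis,Lynx_minor))).
The smallest clade enclosing all 3 is (((Gorilla_sapiens,Corylus_bicolor),Anas_fluviatilis),(Triturus_domesticus,((Peromyscus_arenarius,(Melursus_arenarius,(Salmo_borealis,Lynx_minor))),(((Apis_elegans,Yersinia_borealis),Picea_elegans),((Clostridium_sylvestris,Avena_fluviatilis),(Bacillus_sylvestris,Corvus_sapiens)))))); the answer is its 15 terminal taxa in alphabetical order.

Anas_fluviatilis, Apis_elegans, Avena_fluviatilis, Bacillus_sylvestris, Clostridium_sylvestris, Corvus_sapiens, Corylus_bicolor, Gorilla_sapiens, Lynx_minor, Melursus_arenarius, Peromyscus_arenarius, Picea_elegans, Salmo_borealis, Triturus_domesticus, Yersinia_borealis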